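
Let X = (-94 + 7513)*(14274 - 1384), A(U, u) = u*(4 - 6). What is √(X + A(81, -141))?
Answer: 18*√295158 ≈ 9779.1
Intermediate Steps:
A(U, u) = -2*u (A(U, u) = u*(-2) = -2*u)
X = 95630910 (X = 7419*12890 = 95630910)
√(X + A(81, -141)) = √(95630910 - 2*(-141)) = √(95630910 + 282) = √95631192 = 18*√295158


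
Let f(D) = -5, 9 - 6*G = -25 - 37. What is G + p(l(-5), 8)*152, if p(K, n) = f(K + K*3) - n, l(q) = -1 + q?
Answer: -11785/6 ≈ -1964.2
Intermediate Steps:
G = 71/6 (G = 3/2 - (-25 - 37)/6 = 3/2 - ⅙*(-62) = 3/2 + 31/3 = 71/6 ≈ 11.833)
p(K, n) = -5 - n
G + p(l(-5), 8)*152 = 71/6 + (-5 - 1*8)*152 = 71/6 + (-5 - 8)*152 = 71/6 - 13*152 = 71/6 - 1976 = -11785/6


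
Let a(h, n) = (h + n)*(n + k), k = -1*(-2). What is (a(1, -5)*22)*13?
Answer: 3432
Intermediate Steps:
k = 2
a(h, n) = (2 + n)*(h + n) (a(h, n) = (h + n)*(n + 2) = (h + n)*(2 + n) = (2 + n)*(h + n))
(a(1, -5)*22)*13 = (((-5)² + 2*1 + 2*(-5) + 1*(-5))*22)*13 = ((25 + 2 - 10 - 5)*22)*13 = (12*22)*13 = 264*13 = 3432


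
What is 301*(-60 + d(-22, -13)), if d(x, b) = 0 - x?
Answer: -11438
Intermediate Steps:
d(x, b) = -x
301*(-60 + d(-22, -13)) = 301*(-60 - 1*(-22)) = 301*(-60 + 22) = 301*(-38) = -11438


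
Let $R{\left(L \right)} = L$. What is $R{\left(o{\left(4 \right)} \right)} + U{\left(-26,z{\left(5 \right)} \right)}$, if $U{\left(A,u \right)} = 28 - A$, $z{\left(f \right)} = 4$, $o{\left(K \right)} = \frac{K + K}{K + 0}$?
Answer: $56$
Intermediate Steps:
$o{\left(K \right)} = 2$ ($o{\left(K \right)} = \frac{2 K}{K} = 2$)
$R{\left(o{\left(4 \right)} \right)} + U{\left(-26,z{\left(5 \right)} \right)} = 2 + \left(28 - -26\right) = 2 + \left(28 + 26\right) = 2 + 54 = 56$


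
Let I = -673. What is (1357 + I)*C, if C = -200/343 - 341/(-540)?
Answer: 170297/5145 ≈ 33.099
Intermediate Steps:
C = 8963/185220 (C = -200*1/343 - 341*(-1/540) = -200/343 + 341/540 = 8963/185220 ≈ 0.048391)
(1357 + I)*C = (1357 - 673)*(8963/185220) = 684*(8963/185220) = 170297/5145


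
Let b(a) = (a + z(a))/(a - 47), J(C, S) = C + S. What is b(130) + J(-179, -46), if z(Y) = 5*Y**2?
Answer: 65955/83 ≈ 794.64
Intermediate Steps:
b(a) = (a + 5*a**2)/(-47 + a) (b(a) = (a + 5*a**2)/(a - 47) = (a + 5*a**2)/(-47 + a))
b(130) + J(-179, -46) = 130*(1 + 5*130)/(-47 + 130) + (-179 - 46) = 130*(1 + 650)/83 - 225 = 130*(1/83)*651 - 225 = 84630/83 - 225 = 65955/83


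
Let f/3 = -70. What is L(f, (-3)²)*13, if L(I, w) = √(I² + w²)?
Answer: 39*√4909 ≈ 2732.5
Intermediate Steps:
f = -210 (f = 3*(-70) = -210)
L(f, (-3)²)*13 = √((-210)² + ((-3)²)²)*13 = √(44100 + 9²)*13 = √(44100 + 81)*13 = √44181*13 = (3*√4909)*13 = 39*√4909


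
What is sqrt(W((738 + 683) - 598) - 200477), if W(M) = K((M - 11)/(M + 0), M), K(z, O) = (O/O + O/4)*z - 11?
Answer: I*sqrt(135658170489)/823 ≈ 447.53*I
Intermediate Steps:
K(z, O) = -11 + z*(1 + O/4) (K(z, O) = (1 + O*(1/4))*z - 11 = (1 + O/4)*z - 11 = z*(1 + O/4) - 11 = -11 + z*(1 + O/4))
W(M) = -55/4 + M/4 + (-11 + M)/M (W(M) = -11 + (M - 11)/(M + 0) + M*((M - 11)/(M + 0))/4 = -11 + (-11 + M)/M + M*((-11 + M)/M)/4 = -11 + (-11 + M)/M + (-11/4 + M/4) = -55/4 + M/4 + (-11 + M)/M)
sqrt(W((738 + 683) - 598) - 200477) = sqrt((-51/4 - 11/((738 + 683) - 598) + ((738 + 683) - 598)/4) - 200477) = sqrt((-51/4 - 11/(1421 - 598) + (1421 - 598)/4) - 200477) = sqrt((-51/4 - 11/823 + (1/4)*823) - 200477) = sqrt((-51/4 - 11*1/823 + 823/4) - 200477) = sqrt((-51/4 - 11/823 + 823/4) - 200477) = sqrt(158828/823 - 200477) = sqrt(-164833743/823) = I*sqrt(135658170489)/823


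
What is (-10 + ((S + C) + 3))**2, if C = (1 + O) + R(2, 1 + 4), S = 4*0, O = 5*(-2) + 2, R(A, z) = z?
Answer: 81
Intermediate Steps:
O = -8 (O = -10 + 2 = -8)
S = 0
C = -2 (C = (1 - 8) + (1 + 4) = -7 + 5 = -2)
(-10 + ((S + C) + 3))**2 = (-10 + ((0 - 2) + 3))**2 = (-10 + (-2 + 3))**2 = (-10 + 1)**2 = (-9)**2 = 81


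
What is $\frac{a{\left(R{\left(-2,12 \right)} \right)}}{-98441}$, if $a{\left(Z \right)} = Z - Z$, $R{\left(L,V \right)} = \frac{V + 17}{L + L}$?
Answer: $0$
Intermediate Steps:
$R{\left(L,V \right)} = \frac{17 + V}{2 L}$
$a{\left(Z \right)} = 0$
$\frac{a{\left(R{\left(-2,12 \right)} \right)}}{-98441} = \frac{0}{-98441} = 0 \left(- \frac{1}{98441}\right) = 0$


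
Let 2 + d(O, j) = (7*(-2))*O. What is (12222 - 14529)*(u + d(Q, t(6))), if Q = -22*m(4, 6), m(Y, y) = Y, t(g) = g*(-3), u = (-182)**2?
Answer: -79254678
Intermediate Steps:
u = 33124
t(g) = -3*g
Q = -88 (Q = -22*4 = -88)
d(O, j) = -2 - 14*O (d(O, j) = -2 + (7*(-2))*O = -2 - 14*O)
(12222 - 14529)*(u + d(Q, t(6))) = (12222 - 14529)*(33124 + (-2 - 14*(-88))) = -2307*(33124 + (-2 + 1232)) = -2307*(33124 + 1230) = -2307*34354 = -79254678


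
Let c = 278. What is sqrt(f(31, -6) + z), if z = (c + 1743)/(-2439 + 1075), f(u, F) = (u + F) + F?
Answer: 9*sqrt(100595)/682 ≈ 4.1855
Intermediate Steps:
f(u, F) = u + 2*F (f(u, F) = (F + u) + F = u + 2*F)
z = -2021/1364 (z = (278 + 1743)/(-2439 + 1075) = 2021/(-1364) = 2021*(-1/1364) = -2021/1364 ≈ -1.4817)
sqrt(f(31, -6) + z) = sqrt((31 + 2*(-6)) - 2021/1364) = sqrt((31 - 12) - 2021/1364) = sqrt(19 - 2021/1364) = sqrt(23895/1364) = 9*sqrt(100595)/682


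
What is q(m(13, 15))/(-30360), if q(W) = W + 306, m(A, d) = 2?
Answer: -7/690 ≈ -0.010145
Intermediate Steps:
q(W) = 306 + W
q(m(13, 15))/(-30360) = (306 + 2)/(-30360) = 308*(-1/30360) = -7/690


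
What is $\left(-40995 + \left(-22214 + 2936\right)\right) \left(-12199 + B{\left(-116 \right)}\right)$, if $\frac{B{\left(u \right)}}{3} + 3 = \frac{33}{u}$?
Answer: $\frac{85360249971}{116} \approx 7.3586 \cdot 10^{8}$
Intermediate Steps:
$B{\left(u \right)} = -9 + \frac{99}{u}$ ($B{\left(u \right)} = -9 + 3 \frac{33}{u} = -9 + \frac{99}{u}$)
$\left(-40995 + \left(-22214 + 2936\right)\right) \left(-12199 + B{\left(-116 \right)}\right) = \left(-40995 + \left(-22214 + 2936\right)\right) \left(-12199 - \left(9 - \frac{99}{-116}\right)\right) = \left(-40995 - 19278\right) \left(-12199 + \left(-9 + 99 \left(- \frac{1}{116}\right)\right)\right) = - 60273 \left(-12199 - \frac{1143}{116}\right) = \left(-60273\right) \left(- \frac{1416227}{116}\right) = \frac{85360249971}{116}$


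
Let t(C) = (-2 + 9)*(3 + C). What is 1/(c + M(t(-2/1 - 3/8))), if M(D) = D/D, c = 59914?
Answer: 1/59915 ≈ 1.6690e-5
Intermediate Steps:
t(C) = 21 + 7*C (t(C) = 7*(3 + C) = 21 + 7*C)
M(D) = 1
1/(c + M(t(-2/1 - 3/8))) = 1/(59914 + 1) = 1/59915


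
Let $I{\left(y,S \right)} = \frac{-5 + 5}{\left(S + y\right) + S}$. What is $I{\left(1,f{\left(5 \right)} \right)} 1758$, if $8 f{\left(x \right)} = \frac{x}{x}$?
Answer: $0$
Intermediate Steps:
$f{\left(x \right)} = \frac{1}{8}$ ($f{\left(x \right)} = \frac{x \frac{1}{x}}{8} = \frac{1}{8} \cdot 1 = \frac{1}{8}$)
$I{\left(y,S \right)} = 0$ ($I{\left(y,S \right)} = \frac{0}{y + 2 S} = 0$)
$I{\left(1,f{\left(5 \right)} \right)} 1758 = 0 \cdot 1758 = 0$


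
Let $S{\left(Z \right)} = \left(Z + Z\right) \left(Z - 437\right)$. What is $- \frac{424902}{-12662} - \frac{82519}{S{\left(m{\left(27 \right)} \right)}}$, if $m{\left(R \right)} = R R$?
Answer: $\frac{89925611147}{2695334616} \approx 33.363$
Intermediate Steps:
$m{\left(R \right)} = R^{2}$
$S{\left(Z \right)} = 2 Z \left(-437 + Z\right)$
$- \frac{424902}{-12662} - \frac{82519}{S{\left(m{\left(27 \right)} \right)}} = - \frac{424902}{-12662} - \frac{82519}{2 \cdot 27^{2} \left(-437 + 27^{2}\right)} = \left(-424902\right) \left(- \frac{1}{12662}\right) - \frac{82519}{2 \cdot 729 \left(-437 + 729\right)} = \frac{212451}{6331} - \frac{82519}{2 \cdot 729 \cdot 292} = \frac{212451}{6331} - \frac{82519}{425736} = \frac{89925611147}{2695334616}$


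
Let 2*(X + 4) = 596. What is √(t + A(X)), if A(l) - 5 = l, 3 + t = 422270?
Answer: √422566 ≈ 650.05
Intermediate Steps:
X = 294 (X = -4 + (½)*596 = -4 + 298 = 294)
t = 422267 (t = -3 + 422270 = 422267)
A(l) = 5 + l
√(t + A(X)) = √(422267 + (5 + 294)) = √(422267 + 299) = √422566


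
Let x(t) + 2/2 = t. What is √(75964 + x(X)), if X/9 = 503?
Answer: √80490 ≈ 283.71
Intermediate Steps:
X = 4527 (X = 9*503 = 4527)
x(t) = -1 + t
√(75964 + x(X)) = √(75964 + (-1 + 4527)) = √(75964 + 4526) = √80490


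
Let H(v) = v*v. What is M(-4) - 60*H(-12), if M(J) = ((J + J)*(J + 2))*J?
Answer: -8704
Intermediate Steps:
H(v) = v²
M(J) = 2*J²*(2 + J) (M(J) = ((2*J)*(2 + J))*J = (2*J*(2 + J))*J = 2*J²*(2 + J))
M(-4) - 60*H(-12) = 2*(-4)²*(2 - 4) - 60*(-12)² = 2*16*(-2) - 60*144 = -64 - 8640 = -8704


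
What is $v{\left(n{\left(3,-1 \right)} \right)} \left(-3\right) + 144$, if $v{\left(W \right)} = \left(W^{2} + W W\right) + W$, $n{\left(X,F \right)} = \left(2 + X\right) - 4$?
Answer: $135$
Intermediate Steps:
$n{\left(X,F \right)} = -2 + X$
$v{\left(W \right)} = W + 2 W^{2}$ ($v{\left(W \right)} = \left(W^{2} + W^{2}\right) + W = 2 W^{2} + W = W + 2 W^{2}$)
$v{\left(n{\left(3,-1 \right)} \right)} \left(-3\right) + 144 = \left(-2 + 3\right) \left(1 + 2 \left(-2 + 3\right)\right) \left(-3\right) + 144 = 1 \left(1 + 2 \cdot 1\right) \left(-3\right) + 144 = 1 \left(1 + 2\right) \left(-3\right) + 144 = 1 \cdot 3 \left(-3\right) + 144 = 3 \left(-3\right) + 144 = -9 + 144 = 135$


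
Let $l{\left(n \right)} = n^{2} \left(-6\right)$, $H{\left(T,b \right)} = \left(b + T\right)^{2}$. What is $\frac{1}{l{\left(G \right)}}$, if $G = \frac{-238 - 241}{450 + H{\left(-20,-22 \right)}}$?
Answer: $- \frac{816966}{229441} \approx -3.5607$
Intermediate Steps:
$H{\left(T,b \right)} = \left(T + b\right)^{2}$
$G = - \frac{479}{2214}$ ($G = \frac{-238 - 241}{450 + \left(-20 - 22\right)^{2}} = - \frac{479}{450 + \left(-42\right)^{2}} = - \frac{479}{450 + 1764} = - \frac{479}{2214} \approx -0.21635$)
$l{\left(n \right)} = - 6 n^{2}$
$\frac{1}{l{\left(G \right)}} = \frac{1}{\left(-6\right) \left(- \frac{479}{2214}\right)^{2}} = \frac{1}{\left(-6\right) \frac{229441}{4901796}} = \frac{1}{- \frac{229441}{816966}} = - \frac{816966}{229441}$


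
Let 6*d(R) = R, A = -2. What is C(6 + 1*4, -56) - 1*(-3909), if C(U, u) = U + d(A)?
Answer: 11756/3 ≈ 3918.7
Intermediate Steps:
d(R) = R/6
C(U, u) = -⅓ + U (C(U, u) = U + (⅙)*(-2) = U - ⅓ = -⅓ + U)
C(6 + 1*4, -56) - 1*(-3909) = (-⅓ + (6 + 1*4)) - 1*(-3909) = (-⅓ + (6 + 4)) + 3909 = (-⅓ + 10) + 3909 = 29/3 + 3909 = 11756/3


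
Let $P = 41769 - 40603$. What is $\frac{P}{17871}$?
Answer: $\frac{1166}{17871} \approx 0.065245$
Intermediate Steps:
$P = 1166$
$\frac{P}{17871} = \frac{1166}{17871}$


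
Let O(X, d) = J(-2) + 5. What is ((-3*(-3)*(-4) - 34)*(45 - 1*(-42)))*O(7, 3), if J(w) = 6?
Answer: -66990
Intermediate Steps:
O(X, d) = 11 (O(X, d) = 6 + 5 = 11)
((-3*(-3)*(-4) - 34)*(45 - 1*(-42)))*O(7, 3) = ((-3*(-3)*(-4) - 34)*(45 - 1*(-42)))*11 = ((9*(-4) - 34)*(45 + 42))*11 = ((-36 - 34)*87)*11 = -70*87*11 = -6090*11 = -66990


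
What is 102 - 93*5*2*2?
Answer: -1758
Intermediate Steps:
102 - 93*5*2*2 = 102 - 930*2 = 102 - 93*20 = 102 - 1860 = -1758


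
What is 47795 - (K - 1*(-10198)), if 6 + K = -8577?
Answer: 46180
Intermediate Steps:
K = -8583 (K = -6 - 8577 = -8583)
47795 - (K - 1*(-10198)) = 47795 - (-8583 - 1*(-10198)) = 47795 - (-8583 + 10198) = 47795 - 1*1615 = 47795 - 1615 = 46180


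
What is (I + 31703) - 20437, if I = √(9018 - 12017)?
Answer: 11266 + I*√2999 ≈ 11266.0 + 54.763*I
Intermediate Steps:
I = I*√2999 (I = √(-2999) = I*√2999 ≈ 54.763*I)
(I + 31703) - 20437 = (I*√2999 + 31703) - 20437 = (31703 + I*√2999) - 20437 = 11266 + I*√2999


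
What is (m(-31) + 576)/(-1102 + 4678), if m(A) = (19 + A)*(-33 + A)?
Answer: 56/149 ≈ 0.37584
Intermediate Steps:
m(A) = (-33 + A)*(19 + A)
(m(-31) + 576)/(-1102 + 4678) = ((-627 + (-31)**2 - 14*(-31)) + 576)/(-1102 + 4678) = ((-627 + 961 + 434) + 576)/3576 = (768 + 576)*(1/3576) = 1344*(1/3576) = 56/149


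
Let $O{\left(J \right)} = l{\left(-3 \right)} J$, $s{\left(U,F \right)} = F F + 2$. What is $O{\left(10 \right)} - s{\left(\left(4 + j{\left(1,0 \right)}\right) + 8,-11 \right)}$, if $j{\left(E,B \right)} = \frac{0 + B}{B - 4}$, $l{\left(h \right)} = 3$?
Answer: $-93$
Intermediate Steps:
$j{\left(E,B \right)} = \frac{B}{-4 + B}$
$s{\left(U,F \right)} = 2 + F^{2}$ ($s{\left(U,F \right)} = F^{2} + 2 = 2 + F^{2}$)
$O{\left(J \right)} = 3 J$
$O{\left(10 \right)} - s{\left(\left(4 + j{\left(1,0 \right)}\right) + 8,-11 \right)} = 3 \cdot 10 - \left(2 + \left(-11\right)^{2}\right) = 30 - \left(2 + 121\right) = 30 - 123 = -93$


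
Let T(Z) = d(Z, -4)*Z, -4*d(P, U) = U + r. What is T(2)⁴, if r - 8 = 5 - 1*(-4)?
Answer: 28561/16 ≈ 1785.1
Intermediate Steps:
r = 17 (r = 8 + (5 - 1*(-4)) = 8 + (5 + 4) = 8 + 9 = 17)
d(P, U) = -17/4 - U/4 (d(P, U) = -(U + 17)/4 = -(17 + U)/4 = -17/4 - U/4)
T(Z) = -13*Z/4 (T(Z) = (-17/4 - ¼*(-4))*Z = (-17/4 + 1)*Z = -13*Z/4)
T(2)⁴ = (-13/4*2)⁴ = (-13/2)⁴ = 28561/16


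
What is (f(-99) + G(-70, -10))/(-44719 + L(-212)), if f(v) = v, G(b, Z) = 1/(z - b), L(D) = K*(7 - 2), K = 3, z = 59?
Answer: 6385/2883408 ≈ 0.0022144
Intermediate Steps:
L(D) = 15 (L(D) = 3*(7 - 2) = 3*5 = 15)
G(b, Z) = 1/(59 - b)
(f(-99) + G(-70, -10))/(-44719 + L(-212)) = (-99 - 1/(-59 - 70))/(-44719 + 15) = (-99 - 1/(-129))/(-44704) = (-99 - 1*(-1/129))*(-1/44704) = (-99 + 1/129)*(-1/44704) = -12770/129*(-1/44704) = 6385/2883408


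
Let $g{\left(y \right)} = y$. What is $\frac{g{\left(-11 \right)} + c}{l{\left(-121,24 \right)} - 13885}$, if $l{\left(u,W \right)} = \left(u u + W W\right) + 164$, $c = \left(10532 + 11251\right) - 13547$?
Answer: $\frac{8225}{1496} \approx 5.498$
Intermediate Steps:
$c = 8236$ ($c = 21783 - 13547 = 8236$)
$l{\left(u,W \right)} = 164 + W^{2} + u^{2}$ ($l{\left(u,W \right)} = \left(u^{2} + W^{2}\right) + 164 = \left(W^{2} + u^{2}\right) + 164 = 164 + W^{2} + u^{2}$)
$\frac{g{\left(-11 \right)} + c}{l{\left(-121,24 \right)} - 13885} = \frac{-11 + 8236}{\left(164 + 24^{2} + \left(-121\right)^{2}\right) - 13885} = \frac{8225}{\left(164 + 576 + 14641\right) - 13885} = \frac{8225}{15381 - 13885} = \frac{8225}{1496}$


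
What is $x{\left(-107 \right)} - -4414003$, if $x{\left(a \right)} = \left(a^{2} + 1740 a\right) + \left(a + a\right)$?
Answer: $4239058$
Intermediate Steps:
$x{\left(a \right)} = a^{2} + 1742 a$ ($x{\left(a \right)} = \left(a^{2} + 1740 a\right) + 2 a = a^{2} + 1742 a$)
$x{\left(-107 \right)} - -4414003 = - 107 \left(1742 - 107\right) - -4414003 = \left(-107\right) 1635 + 4414003 = -174945 + 4414003 = 4239058$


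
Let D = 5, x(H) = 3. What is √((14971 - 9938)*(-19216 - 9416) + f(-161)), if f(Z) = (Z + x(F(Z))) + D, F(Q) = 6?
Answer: I*√144105009 ≈ 12004.0*I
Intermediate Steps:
f(Z) = 8 + Z (f(Z) = (Z + 3) + 5 = (3 + Z) + 5 = 8 + Z)
√((14971 - 9938)*(-19216 - 9416) + f(-161)) = √((14971 - 9938)*(-19216 - 9416) + (8 - 161)) = √(5033*(-28632) - 153) = √(-144104856 - 153) = √(-144105009) = I*√144105009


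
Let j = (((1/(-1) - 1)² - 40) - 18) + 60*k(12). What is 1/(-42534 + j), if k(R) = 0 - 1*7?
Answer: -1/43008 ≈ -2.3251e-5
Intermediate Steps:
k(R) = -7 (k(R) = 0 - 7 = -7)
j = -474 (j = (((1/(-1) - 1)² - 40) - 18) + 60*(-7) = (((-1 - 1)² - 40) - 18) - 420 = (((-2)² - 40) - 18) - 420 = ((4 - 40) - 18) - 420 = (-36 - 18) - 420 = -54 - 420 = -474)
1/(-42534 + j) = 1/(-42534 - 474) = 1/(-43008) = -1/43008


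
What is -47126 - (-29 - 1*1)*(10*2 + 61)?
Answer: -44696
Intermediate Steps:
-47126 - (-29 - 1*1)*(10*2 + 61) = -47126 - (-29 - 1)*(20 + 61) = -47126 - (-30)*81 = -47126 - 1*(-2430) = -47126 + 2430 = -44696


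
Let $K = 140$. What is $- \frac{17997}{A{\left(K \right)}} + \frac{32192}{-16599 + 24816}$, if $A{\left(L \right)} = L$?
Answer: $- \frac{20482067}{164340} \approx -124.63$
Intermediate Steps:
$- \frac{17997}{A{\left(K \right)}} + \frac{32192}{-16599 + 24816} = - \frac{17997}{140} + \frac{32192}{-16599 + 24816} = \left(-17997\right) \frac{1}{140} + \frac{32192}{8217} = - \frac{2571}{20} + 32192 \cdot \frac{1}{8217} = - \frac{2571}{20} + \frac{32192}{8217} = - \frac{20482067}{164340}$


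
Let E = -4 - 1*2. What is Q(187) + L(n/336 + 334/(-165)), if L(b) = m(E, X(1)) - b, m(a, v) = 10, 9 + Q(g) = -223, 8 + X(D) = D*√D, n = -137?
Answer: -1352539/6160 ≈ -219.57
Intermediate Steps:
E = -6 (E = -4 - 2 = -6)
X(D) = -8 + D^(3/2) (X(D) = -8 + D*√D = -8 + D^(3/2))
Q(g) = -232 (Q(g) = -9 - 223 = -232)
L(b) = 10 - b
Q(187) + L(n/336 + 334/(-165)) = -232 + (10 - (-137/336 + 334/(-165))) = -232 + (10 - (-137*1/336 + 334*(-1/165))) = -232 + (10 - (-137/336 - 334/165)) = -232 + (10 - 1*(-14981/6160)) = -232 + (10 + 14981/6160) = -232 + 76581/6160 = -1352539/6160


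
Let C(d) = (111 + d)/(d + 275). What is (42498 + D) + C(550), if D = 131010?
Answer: 143144761/825 ≈ 1.7351e+5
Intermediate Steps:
C(d) = (111 + d)/(275 + d)
(42498 + D) + C(550) = (42498 + 131010) + (111 + 550)/(275 + 550) = 173508 + 661/825 = 143144761/825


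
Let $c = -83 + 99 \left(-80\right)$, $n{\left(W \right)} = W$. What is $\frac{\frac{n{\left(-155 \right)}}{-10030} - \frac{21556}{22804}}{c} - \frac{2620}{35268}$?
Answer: $- \frac{59854435107139}{806966725500906} \approx -0.074172$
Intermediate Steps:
$c = -8003$ ($c = -83 - 7920 = -8003$)
$\frac{\frac{n{\left(-155 \right)}}{-10030} - \frac{21556}{22804}}{c} - \frac{2620}{35268} = \frac{- \frac{155}{-10030} - \frac{21556}{22804}}{-8003} - \frac{2620}{35268} = \left(\left(-155\right) \left(- \frac{1}{10030}\right) - \frac{5389}{5701}\right) \left(- \frac{1}{8003}\right) - \frac{655}{8817} = \left(\frac{31}{2006} - \frac{5389}{5701}\right) \left(- \frac{1}{8003}\right) - \frac{655}{8817} = \left(- \frac{10633603}{11436206}\right) \left(- \frac{1}{8003}\right) - \frac{655}{8817} = \frac{10633603}{91523956618} - \frac{655}{8817} = - \frac{59854435107139}{806966725500906}$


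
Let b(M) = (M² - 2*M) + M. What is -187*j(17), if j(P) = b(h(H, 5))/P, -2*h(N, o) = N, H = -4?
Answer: -22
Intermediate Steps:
h(N, o) = -N/2
b(M) = M² - M
j(P) = 2/P (j(P) = ((-½*(-4))*(-1 - ½*(-4)))/P = (2*(-1 + 2))/P = (2*1)/P = 2/P)
-187*j(17) = -374/17 = -187*2/17 = -22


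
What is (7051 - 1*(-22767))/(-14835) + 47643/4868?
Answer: 561629881/72216780 ≈ 7.7770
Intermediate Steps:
(7051 - 1*(-22767))/(-14835) + 47643/4868 = (7051 + 22767)*(-1/14835) + 47643*(1/4868) = 29818*(-1/14835) + 47643/4868 = -29818/14835 + 47643/4868 = 561629881/72216780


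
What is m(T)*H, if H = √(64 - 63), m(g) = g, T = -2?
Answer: -2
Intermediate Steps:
H = 1 (H = √1 = 1)
m(T)*H = -2*1 = -2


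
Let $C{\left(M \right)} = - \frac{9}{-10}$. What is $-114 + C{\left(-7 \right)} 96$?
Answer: $- \frac{138}{5} \approx -27.6$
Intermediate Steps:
$C{\left(M \right)} = \frac{9}{10}$ ($C{\left(M \right)} = \left(-9\right) \left(- \frac{1}{10}\right) = \frac{9}{10}$)
$-114 + C{\left(-7 \right)} 96 = -114 + \frac{9}{10} \cdot 96 = -114 + \frac{432}{5} = - \frac{138}{5}$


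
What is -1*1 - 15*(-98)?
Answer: 1469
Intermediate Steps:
-1*1 - 15*(-98) = -1 + 1470 = 1469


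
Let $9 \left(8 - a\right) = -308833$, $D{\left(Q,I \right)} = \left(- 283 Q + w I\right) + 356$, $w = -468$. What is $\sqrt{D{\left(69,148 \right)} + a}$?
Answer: $\frac{i \sqrt{487010}}{3} \approx 232.62 i$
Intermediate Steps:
$D{\left(Q,I \right)} = 356 - 468 I - 283 Q$ ($D{\left(Q,I \right)} = \left(- 283 Q - 468 I\right) + 356 = \left(- 468 I - 283 Q\right) + 356 = 356 - 468 I - 283 Q$)
$a = \frac{308905}{9}$ ($a = 8 - - \frac{308833}{9} = 8 + \frac{308833}{9} = \frac{308905}{9} \approx 34323.0$)
$\sqrt{D{\left(69,148 \right)} + a} = \sqrt{\left(356 - 69264 - 19527\right) + \frac{308905}{9}} = \sqrt{-88435 + \frac{308905}{9}} = \sqrt{- \frac{487010}{9}} = \frac{i \sqrt{487010}}{3}$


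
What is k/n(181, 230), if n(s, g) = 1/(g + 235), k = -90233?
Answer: -41958345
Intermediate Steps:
n(s, g) = 1/(235 + g)
k/n(181, 230) = -90233/(1/(235 + 230)) = -90233/(1/465) = -90233/1/465 = -90233*465 = -41958345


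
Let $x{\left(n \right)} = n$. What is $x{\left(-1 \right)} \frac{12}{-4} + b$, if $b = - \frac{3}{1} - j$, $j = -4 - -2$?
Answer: $2$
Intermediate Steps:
$j = -2$ ($j = -4 + 2 = -2$)
$b = -1$ ($b = - \frac{3}{1} - -2 = \left(-3\right) 1 + 2 = -3 + 2 = -1$)
$x{\left(-1 \right)} \frac{12}{-4} + b = - \frac{12}{-4} - 1 = - \frac{12 \left(-1\right)}{4} - 1 = \left(-1\right) \left(-3\right) - 1 = 3 - 1 = 2$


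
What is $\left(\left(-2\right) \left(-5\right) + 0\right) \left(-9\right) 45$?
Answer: $-4050$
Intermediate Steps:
$\left(\left(-2\right) \left(-5\right) + 0\right) \left(-9\right) 45 = \left(10 + 0\right) \left(-9\right) 45 = 10 \left(-9\right) 45 = \left(-90\right) 45 = -4050$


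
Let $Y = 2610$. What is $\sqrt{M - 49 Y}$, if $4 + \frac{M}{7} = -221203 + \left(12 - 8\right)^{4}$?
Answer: $i \sqrt{1674547} \approx 1294.0 i$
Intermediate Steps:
$M = -1546657$ ($M = -28 + 7 \left(-221203 + \left(12 - 8\right)^{4}\right) = -28 + 7 \left(-221203 + 4^{4}\right) = -28 + 7 \left(-221203 + 256\right) = -28 + 7 \left(-220947\right) = -28 - 1546629 = -1546657$)
$\sqrt{M - 49 Y} = \sqrt{-1546657 - 127890} = \sqrt{-1674547} = i \sqrt{1674547}$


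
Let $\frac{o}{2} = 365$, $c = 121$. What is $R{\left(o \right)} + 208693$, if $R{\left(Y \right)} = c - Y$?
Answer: $208084$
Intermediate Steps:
$o = 730$ ($o = 2 \cdot 365 = 730$)
$R{\left(Y \right)} = 121 - Y$
$R{\left(o \right)} + 208693 = \left(121 - 730\right) + 208693 = -609 + 208693 = 208084$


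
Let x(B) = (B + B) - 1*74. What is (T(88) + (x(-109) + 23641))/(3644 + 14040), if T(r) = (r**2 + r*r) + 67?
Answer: 9726/4421 ≈ 2.2000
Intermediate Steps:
x(B) = -74 + 2*B (x(B) = 2*B - 74 = -74 + 2*B)
T(r) = 67 + 2*r**2 (T(r) = (r**2 + r**2) + 67 = 2*r**2 + 67 = 67 + 2*r**2)
(T(88) + (x(-109) + 23641))/(3644 + 14040) = ((67 + 2*88**2) + ((-74 + 2*(-109)) + 23641))/(3644 + 14040) = ((67 + 2*7744) + ((-74 - 218) + 23641))/17684 = ((67 + 15488) + (-292 + 23641))*(1/17684) = (15555 + 23349)*(1/17684) = 38904*(1/17684) = 9726/4421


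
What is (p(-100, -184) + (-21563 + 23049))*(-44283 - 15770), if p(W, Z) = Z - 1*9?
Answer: -77648529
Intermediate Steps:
p(W, Z) = -9 + Z (p(W, Z) = Z - 9 = -9 + Z)
(p(-100, -184) + (-21563 + 23049))*(-44283 - 15770) = ((-9 - 184) + (-21563 + 23049))*(-44283 - 15770) = (-193 + 1486)*(-60053) = 1293*(-60053) = -77648529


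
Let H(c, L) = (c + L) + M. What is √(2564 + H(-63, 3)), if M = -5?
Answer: 7*√51 ≈ 49.990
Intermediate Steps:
H(c, L) = -5 + L + c (H(c, L) = (c + L) - 5 = (L + c) - 5 = -5 + L + c)
√(2564 + H(-63, 3)) = √(2564 + (-5 + 3 - 63)) = √(2564 - 65) = √2499 = 7*√51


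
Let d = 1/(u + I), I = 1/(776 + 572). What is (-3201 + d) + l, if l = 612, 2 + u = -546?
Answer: -1912503415/738703 ≈ -2589.0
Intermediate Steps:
I = 1/1348 ≈ 0.00074184
u = -548 (u = -2 - 546 = -548)
d = -1348/738703 (d = 1/(-548 + 1/1348) = 1/(-738703/1348) = -1348/738703 ≈ -0.0018248)
(-3201 + d) + l = (-3201 - 1348/738703) + 612 = -2364589651/738703 + 612 = -1912503415/738703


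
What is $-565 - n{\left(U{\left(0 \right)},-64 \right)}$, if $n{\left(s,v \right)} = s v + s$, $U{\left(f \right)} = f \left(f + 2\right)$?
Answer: $-565$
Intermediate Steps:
$U{\left(f \right)} = f \left(2 + f\right)$
$n{\left(s,v \right)} = s + s v$
$-565 - n{\left(U{\left(0 \right)},-64 \right)} = -565 - 0 \left(2 + 0\right) \left(1 - 64\right) = -565 - 0 \cdot 2 \left(-63\right) = -565 - 0 \left(-63\right) = -565 - 0 = -565 + 0 = -565$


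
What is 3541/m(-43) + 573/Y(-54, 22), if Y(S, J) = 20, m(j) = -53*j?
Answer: 1376687/45580 ≈ 30.204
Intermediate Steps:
3541/m(-43) + 573/Y(-54, 22) = 3541/((-53*(-43))) + 573/20 = 3541/2279 + 573*(1/20) = 3541*(1/2279) + 573/20 = 3541/2279 + 573/20 = 1376687/45580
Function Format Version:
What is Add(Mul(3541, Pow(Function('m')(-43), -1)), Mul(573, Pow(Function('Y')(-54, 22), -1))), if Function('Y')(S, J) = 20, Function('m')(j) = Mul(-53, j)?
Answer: Rational(1376687, 45580) ≈ 30.204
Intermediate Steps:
Add(Mul(3541, Pow(Function('m')(-43), -1)), Mul(573, Pow(Function('Y')(-54, 22), -1))) = Add(Mul(3541, Pow(Mul(-53, -43), -1)), Mul(573, Pow(20, -1))) = Add(Mul(3541, Pow(2279, -1)), Mul(573, Rational(1, 20))) = Add(Mul(3541, Rational(1, 2279)), Rational(573, 20)) = Add(Rational(3541, 2279), Rational(573, 20)) = Rational(1376687, 45580)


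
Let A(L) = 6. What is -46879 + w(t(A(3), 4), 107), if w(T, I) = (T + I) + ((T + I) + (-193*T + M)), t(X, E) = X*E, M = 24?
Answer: -51225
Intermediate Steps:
t(X, E) = E*X
w(T, I) = 24 - 191*T + 2*I (w(T, I) = (T + I) + ((T + I) + (-193*T + 24)) = (I + T) + ((I + T) + (24 - 193*T)) = (I + T) + (24 + I - 192*T) = 24 - 191*T + 2*I)
-46879 + w(t(A(3), 4), 107) = -46879 + (24 - 764*6 + 2*107) = -46879 + (24 - 191*24 + 214) = -46879 + (24 - 4584 + 214) = -46879 - 4346 = -51225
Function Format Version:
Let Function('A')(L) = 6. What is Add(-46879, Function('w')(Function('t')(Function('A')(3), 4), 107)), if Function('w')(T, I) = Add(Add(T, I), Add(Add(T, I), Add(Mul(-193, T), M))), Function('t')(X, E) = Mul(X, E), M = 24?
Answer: -51225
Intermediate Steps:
Function('t')(X, E) = Mul(E, X)
Function('w')(T, I) = Add(24, Mul(-191, T), Mul(2, I)) (Function('w')(T, I) = Add(Add(T, I), Add(Add(T, I), Add(Mul(-193, T), 24))) = Add(Add(I, T), Add(Add(I, T), Add(24, Mul(-193, T)))) = Add(Add(I, T), Add(24, I, Mul(-192, T))) = Add(24, Mul(-191, T), Mul(2, I)))
Add(-46879, Function('w')(Function('t')(Function('A')(3), 4), 107)) = Add(-46879, Add(24, Mul(-191, Mul(4, 6)), Mul(2, 107))) = Add(-46879, Add(24, Mul(-191, 24), 214)) = Add(-46879, Add(24, -4584, 214)) = Add(-46879, -4346) = -51225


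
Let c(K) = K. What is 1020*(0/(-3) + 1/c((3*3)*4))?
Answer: 85/3 ≈ 28.333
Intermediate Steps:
1020*(0/(-3) + 1/c((3*3)*4)) = 1020*(0/(-3) + 1/((3*3)*4)) = 1020*(0*(-⅓) + 1/(9*4)) = 1020*(0 + 1/36) = 1020*(1/36) = 85/3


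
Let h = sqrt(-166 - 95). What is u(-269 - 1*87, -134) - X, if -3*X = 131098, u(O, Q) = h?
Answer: 131098/3 + 3*I*sqrt(29) ≈ 43699.0 + 16.155*I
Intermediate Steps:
h = 3*I*sqrt(29) (h = sqrt(-261) = 3*I*sqrt(29) ≈ 16.155*I)
u(O, Q) = 3*I*sqrt(29)
X = -131098/3 (X = -1/3*131098 = -131098/3 ≈ -43699.)
u(-269 - 1*87, -134) - X = 3*I*sqrt(29) - 1*(-131098/3) = 3*I*sqrt(29) + 131098/3 = 131098/3 + 3*I*sqrt(29)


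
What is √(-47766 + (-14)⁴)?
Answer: 5*I*√374 ≈ 96.695*I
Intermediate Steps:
√(-47766 + (-14)⁴) = √(-47766 + 38416) = √(-9350) = 5*I*√374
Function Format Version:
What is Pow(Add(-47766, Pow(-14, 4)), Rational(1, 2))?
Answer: Mul(5, I, Pow(374, Rational(1, 2))) ≈ Mul(96.695, I)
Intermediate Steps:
Pow(Add(-47766, Pow(-14, 4)), Rational(1, 2)) = Pow(Add(-47766, 38416), Rational(1, 2)) = Pow(-9350, Rational(1, 2)) = Mul(5, I, Pow(374, Rational(1, 2)))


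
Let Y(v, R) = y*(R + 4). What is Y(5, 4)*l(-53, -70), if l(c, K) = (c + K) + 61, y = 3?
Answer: -1488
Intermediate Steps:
Y(v, R) = 12 + 3*R (Y(v, R) = 3*(R + 4) = 3*(4 + R) = 12 + 3*R)
l(c, K) = 61 + K + c (l(c, K) = (K + c) + 61 = 61 + K + c)
Y(5, 4)*l(-53, -70) = (12 + 3*4)*(61 - 70 - 53) = (12 + 12)*(-62) = 24*(-62) = -1488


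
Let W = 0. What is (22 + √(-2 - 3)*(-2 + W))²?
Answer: 464 - 88*I*√5 ≈ 464.0 - 196.77*I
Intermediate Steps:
(22 + √(-2 - 3)*(-2 + W))² = (22 + √(-2 - 3)*(-2 + 0))² = (22 + √(-5)*(-2))² = (22 + (I*√5)*(-2))² = (22 - 2*I*√5)²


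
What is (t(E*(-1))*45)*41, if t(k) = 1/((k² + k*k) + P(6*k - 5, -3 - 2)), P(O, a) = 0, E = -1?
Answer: 1845/2 ≈ 922.50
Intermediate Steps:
t(k) = 1/(2*k²) (t(k) = 1/((k² + k*k) + 0) = 1/((k² + k²) + 0) = 1/(2*k² + 0) = 1/(2*k²))
(t(E*(-1))*45)*41 = ((1/(2*(-1*(-1))²))*45)*41 = (((½)/1²)*45)*41 = (((½)*1)*45)*41 = ((½)*45)*41 = (45/2)*41 = 1845/2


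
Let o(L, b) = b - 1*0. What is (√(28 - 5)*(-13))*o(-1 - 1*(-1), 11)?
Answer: -143*√23 ≈ -685.80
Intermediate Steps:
o(L, b) = b (o(L, b) = b + 0 = b)
(√(28 - 5)*(-13))*o(-1 - 1*(-1), 11) = (√(28 - 5)*(-13))*11 = (√23*(-13))*11 = -13*√23*11 = -143*√23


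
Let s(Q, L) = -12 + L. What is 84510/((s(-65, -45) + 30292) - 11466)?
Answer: 84510/18769 ≈ 4.5026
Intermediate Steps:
84510/((s(-65, -45) + 30292) - 11466) = 84510/(((-12 - 45) + 30292) - 11466) = 84510/((-57 + 30292) - 11466) = 84510/(30235 - 11466) = 84510/18769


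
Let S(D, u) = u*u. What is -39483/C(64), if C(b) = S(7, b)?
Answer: -39483/4096 ≈ -9.6394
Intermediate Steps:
S(D, u) = u**2
C(b) = b**2
-39483/C(64) = -39483/(64**2) = -39483/4096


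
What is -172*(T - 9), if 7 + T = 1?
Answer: 2580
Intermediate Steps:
T = -6 (T = -7 + 1 = -6)
-172*(T - 9) = -172*(-6 - 9) = -(-2580) = -172*(-15) = 2580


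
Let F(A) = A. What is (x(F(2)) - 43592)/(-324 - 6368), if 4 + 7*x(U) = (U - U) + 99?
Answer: 305049/46844 ≈ 6.5120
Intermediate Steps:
x(U) = 95/7 (x(U) = -4/7 + ((U - U) + 99)/7 = -4/7 + (0 + 99)/7 = -4/7 + (⅐)*99 = -4/7 + 99/7 = 95/7)
(x(F(2)) - 43592)/(-324 - 6368) = (95/7 - 43592)/(-324 - 6368) = -305049/7/(-6692) = -305049/7*(-1/6692) = 305049/46844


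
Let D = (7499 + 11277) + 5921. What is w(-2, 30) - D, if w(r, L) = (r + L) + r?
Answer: -24671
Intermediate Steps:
D = 24697 (D = 18776 + 5921 = 24697)
w(r, L) = L + 2*r (w(r, L) = (L + r) + r = L + 2*r)
w(-2, 30) - D = (30 + 2*(-2)) - 1*24697 = (30 - 4) - 24697 = 26 - 24697 = -24671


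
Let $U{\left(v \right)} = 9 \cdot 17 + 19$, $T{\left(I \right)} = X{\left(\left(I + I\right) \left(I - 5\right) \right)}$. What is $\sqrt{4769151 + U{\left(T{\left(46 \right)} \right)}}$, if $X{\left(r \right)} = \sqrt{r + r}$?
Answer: $\sqrt{4769323} \approx 2183.9$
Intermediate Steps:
$X{\left(r \right)} = \sqrt{2} \sqrt{r}$ ($X{\left(r \right)} = \sqrt{2 r} = \sqrt{2} \sqrt{r}$)
$T{\left(I \right)} = 2 \sqrt{I \left(-5 + I\right)}$ ($T{\left(I \right)} = \sqrt{2} \sqrt{\left(I + I\right) \left(I - 5\right)} = \sqrt{2} \sqrt{2 I \left(-5 + I\right)} = \sqrt{2} \sqrt{2} \sqrt{I \left(-5 + I\right)} = 2 \sqrt{I \left(-5 + I\right)}$)
$U{\left(v \right)} = 172$ ($U{\left(v \right)} = 153 + 19 = 172$)
$\sqrt{4769151 + U{\left(T{\left(46 \right)} \right)}} = \sqrt{4769151 + 172} = \sqrt{4769323}$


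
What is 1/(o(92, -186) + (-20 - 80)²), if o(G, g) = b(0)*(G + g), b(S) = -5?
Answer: 1/10470 ≈ 9.5511e-5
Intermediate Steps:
o(G, g) = -5*G - 5*g (o(G, g) = -5*(G + g) = -5*G - 5*g)
1/(o(92, -186) + (-20 - 80)²) = 1/((-5*92 - 5*(-186)) + (-20 - 80)²) = 1/((-460 + 930) + (-100)²) = 1/(470 + 10000) = 1/10470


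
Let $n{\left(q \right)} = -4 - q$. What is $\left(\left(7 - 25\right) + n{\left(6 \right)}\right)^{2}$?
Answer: $784$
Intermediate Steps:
$\left(\left(7 - 25\right) + n{\left(6 \right)}\right)^{2} = \left(\left(7 - 25\right) - 10\right)^{2} = \left(-18 - 10\right)^{2} = \left(-28\right)^{2} = 784$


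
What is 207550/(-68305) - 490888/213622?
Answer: -7786735094/1459145071 ≈ -5.3365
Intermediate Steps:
207550/(-68305) - 490888/213622 = 207550*(-1/68305) - 490888*1/213622 = -41510/13661 - 245444/106811 = -7786735094/1459145071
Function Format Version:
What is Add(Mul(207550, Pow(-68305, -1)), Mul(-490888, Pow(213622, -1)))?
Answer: Rational(-7786735094, 1459145071) ≈ -5.3365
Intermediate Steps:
Add(Mul(207550, Pow(-68305, -1)), Mul(-490888, Pow(213622, -1))) = Add(Mul(207550, Rational(-1, 68305)), Mul(-490888, Rational(1, 213622))) = Add(Rational(-41510, 13661), Rational(-245444, 106811)) = Rational(-7786735094, 1459145071)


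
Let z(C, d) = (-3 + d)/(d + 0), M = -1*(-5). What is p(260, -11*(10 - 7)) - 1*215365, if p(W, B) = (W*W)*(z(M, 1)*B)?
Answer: 4246235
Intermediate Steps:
M = 5
z(C, d) = (-3 + d)/d
p(W, B) = -2*B*W² (p(W, B) = (W*W)*(((-3 + 1)/1)*B) = W²*((1*(-2))*B) = W²*(-2*B) = -2*B*W²)
p(260, -11*(10 - 7)) - 1*215365 = -2*(-11*(10 - 7))*260² - 1*215365 = -2*(-11*3)*67600 - 215365 = -2*(-33)*67600 - 215365 = 4461600 - 215365 = 4246235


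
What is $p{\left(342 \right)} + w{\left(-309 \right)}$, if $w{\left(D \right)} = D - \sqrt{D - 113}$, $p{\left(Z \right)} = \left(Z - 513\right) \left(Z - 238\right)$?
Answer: $-18093 - i \sqrt{422} \approx -18093.0 - 20.543 i$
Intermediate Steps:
$p{\left(Z \right)} = \left(-513 + Z\right) \left(-238 + Z\right)$
$w{\left(D \right)} = D - \sqrt{-113 + D}$
$p{\left(342 \right)} + w{\left(-309 \right)} = \left(122094 + 342^{2} - 256842\right) - \left(309 + \sqrt{-113 - 309}\right) = \left(122094 + 116964 - 256842\right) - \left(309 + \sqrt{-422}\right) = -17784 - \left(309 + i \sqrt{422}\right) = -18093 - i \sqrt{422}$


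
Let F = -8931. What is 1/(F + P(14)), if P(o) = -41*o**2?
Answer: -1/16967 ≈ -5.8938e-5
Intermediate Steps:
1/(F + P(14)) = 1/(-8931 - 41*14**2) = 1/(-8931 - 41*196) = 1/(-8931 - 8036) = 1/(-16967) = -1/16967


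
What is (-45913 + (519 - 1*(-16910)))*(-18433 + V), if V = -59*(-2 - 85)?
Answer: 378837200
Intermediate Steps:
V = 5133 (V = -59*(-87) = 5133)
(-45913 + (519 - 1*(-16910)))*(-18433 + V) = (-45913 + (519 - 1*(-16910)))*(-18433 + 5133) = (-45913 + (519 + 16910))*(-13300) = (-45913 + 17429)*(-13300) = -28484*(-13300) = 378837200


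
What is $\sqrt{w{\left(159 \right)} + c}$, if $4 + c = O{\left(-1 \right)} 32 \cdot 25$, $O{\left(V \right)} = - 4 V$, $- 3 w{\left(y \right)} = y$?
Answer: $\sqrt{3143} \approx 56.062$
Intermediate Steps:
$w{\left(y \right)} = - \frac{y}{3}$
$c = 3196$ ($c = -4 + \left(-4\right) \left(-1\right) 32 \cdot 25 = -4 + 4 \cdot 32 \cdot 25 = -4 + 128 \cdot 25 = -4 + 3200 = 3196$)
$\sqrt{w{\left(159 \right)} + c} = \sqrt{\left(- \frac{1}{3}\right) 159 + 3196} = \sqrt{-53 + 3196} = \sqrt{3143}$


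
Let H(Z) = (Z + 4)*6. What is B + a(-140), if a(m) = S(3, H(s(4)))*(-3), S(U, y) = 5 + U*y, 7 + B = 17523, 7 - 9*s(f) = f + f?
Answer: 17291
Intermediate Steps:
s(f) = 7/9 - 2*f/9 (s(f) = 7/9 - (f + f)/9 = 7/9 - 2*f/9)
B = 17516 (B = -7 + 17523 = 17516)
H(Z) = 24 + 6*Z (H(Z) = (4 + Z)*6 = 24 + 6*Z)
a(m) = -225 (a(m) = (5 + 3*(24 + 6*(7/9 - 2/9*4)))*(-3) = (5 + 3*(24 + 6*(7/9 - 8/9)))*(-3) = (5 + 3*(24 + 6*(-1/9)))*(-3) = (5 + 3*(24 - 2/3))*(-3) = (5 + 3*(70/3))*(-3) = (5 + 70)*(-3) = 75*(-3) = -225)
B + a(-140) = 17516 - 225 = 17291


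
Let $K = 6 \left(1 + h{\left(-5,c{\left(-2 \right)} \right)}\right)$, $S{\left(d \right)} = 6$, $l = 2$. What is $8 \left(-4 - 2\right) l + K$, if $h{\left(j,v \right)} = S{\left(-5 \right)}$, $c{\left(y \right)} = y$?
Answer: $-54$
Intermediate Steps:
$h{\left(j,v \right)} = 6$
$K = 42$ ($K = 6 \left(1 + 6\right) = 6 \cdot 7 = 42$)
$8 \left(-4 - 2\right) l + K = 8 \left(-4 - 2\right) 2 + 42 = 8 \left(\left(-6\right) 2\right) + 42 = 8 \left(-12\right) + 42 = -96 + 42 = -54$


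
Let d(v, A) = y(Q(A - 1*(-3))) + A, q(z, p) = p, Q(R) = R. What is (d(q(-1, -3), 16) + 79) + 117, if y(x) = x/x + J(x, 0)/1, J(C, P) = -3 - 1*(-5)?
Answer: 215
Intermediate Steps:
J(C, P) = 2 (J(C, P) = -3 + 5 = 2)
y(x) = 3 (y(x) = x/x + 2/1 = 1 + 2*1 = 1 + 2 = 3)
d(v, A) = 3 + A
(d(q(-1, -3), 16) + 79) + 117 = ((3 + 16) + 79) + 117 = (19 + 79) + 117 = 98 + 117 = 215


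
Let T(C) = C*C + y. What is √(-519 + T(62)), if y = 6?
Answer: √3331 ≈ 57.715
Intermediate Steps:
T(C) = 6 + C² (T(C) = C*C + 6 = C² + 6 = 6 + C²)
√(-519 + T(62)) = √(-519 + (6 + 62²)) = √(-519 + (6 + 3844)) = √(-519 + 3850) = √3331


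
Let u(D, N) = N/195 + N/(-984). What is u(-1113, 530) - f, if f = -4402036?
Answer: 28155436195/6396 ≈ 4.4020e+6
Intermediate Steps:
u(D, N) = 263*N/63960 (u(D, N) = N*(1/195) + N*(-1/984) = N/195 - N/984 = 263*N/63960)
u(-1113, 530) - f = (263/63960)*530 - 1*(-4402036) = 13939/6396 + 4402036 = 28155436195/6396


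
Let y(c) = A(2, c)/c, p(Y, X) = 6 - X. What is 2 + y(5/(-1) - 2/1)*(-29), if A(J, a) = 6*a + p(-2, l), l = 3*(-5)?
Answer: -85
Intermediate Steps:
l = -15
A(J, a) = 21 + 6*a (A(J, a) = 6*a + (6 - 1*(-15)) = 6*a + (6 + 15) = 6*a + 21 = 21 + 6*a)
y(c) = (21 + 6*c)/c
2 + y(5/(-1) - 2/1)*(-29) = 2 + (6 + 21/(5/(-1) - 2/1))*(-29) = 2 + (6 + 21/(5*(-1) - 2*1))*(-29) = 2 + (6 + 21/(-5 - 2))*(-29) = 2 + (6 + 21/(-7))*(-29) = 2 + (6 + 21*(-1/7))*(-29) = 2 + (6 - 3)*(-29) = 2 + 3*(-29) = 2 - 87 = -85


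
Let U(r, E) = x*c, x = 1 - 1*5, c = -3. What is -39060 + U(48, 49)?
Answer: -39048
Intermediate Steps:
x = -4 (x = 1 - 5 = -4)
U(r, E) = 12 (U(r, E) = -4*(-3) = 12)
-39060 + U(48, 49) = -39060 + 12 = -39048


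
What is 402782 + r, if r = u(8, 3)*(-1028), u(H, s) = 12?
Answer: 390446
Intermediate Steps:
r = -12336 (r = 12*(-1028) = -12336)
402782 + r = 402782 - 12336 = 390446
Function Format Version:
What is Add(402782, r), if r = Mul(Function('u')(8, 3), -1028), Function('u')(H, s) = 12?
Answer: 390446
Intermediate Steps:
r = -12336 (r = Mul(12, -1028) = -12336)
Add(402782, r) = Add(402782, -12336) = 390446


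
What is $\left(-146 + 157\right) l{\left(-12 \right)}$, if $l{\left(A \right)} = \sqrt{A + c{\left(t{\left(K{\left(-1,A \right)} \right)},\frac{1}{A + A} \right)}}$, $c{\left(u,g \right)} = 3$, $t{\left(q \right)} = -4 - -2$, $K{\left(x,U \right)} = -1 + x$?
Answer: $33 i \approx 33.0 i$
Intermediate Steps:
$t{\left(q \right)} = -2$ ($t{\left(q \right)} = -4 + 2 = -2$)
$l{\left(A \right)} = \sqrt{3 + A}$ ($l{\left(A \right)} = \sqrt{A + 3} = \sqrt{3 + A}$)
$\left(-146 + 157\right) l{\left(-12 \right)} = \left(-146 + 157\right) \sqrt{3 - 12} = 11 \sqrt{-9} = 11 \cdot 3 i = 33 i$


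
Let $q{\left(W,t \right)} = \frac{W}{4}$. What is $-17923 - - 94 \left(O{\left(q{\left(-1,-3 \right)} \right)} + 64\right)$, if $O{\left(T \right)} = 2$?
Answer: $-11719$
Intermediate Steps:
$q{\left(W,t \right)} = \frac{W}{4}$ ($q{\left(W,t \right)} = W \frac{1}{4} = \frac{W}{4}$)
$-17923 - - 94 \left(O{\left(q{\left(-1,-3 \right)} \right)} + 64\right) = -17923 - - 94 \left(2 + 64\right) = -17923 - \left(-94\right) 66 = -17923 - -6204 = -17923 + 6204 = -11719$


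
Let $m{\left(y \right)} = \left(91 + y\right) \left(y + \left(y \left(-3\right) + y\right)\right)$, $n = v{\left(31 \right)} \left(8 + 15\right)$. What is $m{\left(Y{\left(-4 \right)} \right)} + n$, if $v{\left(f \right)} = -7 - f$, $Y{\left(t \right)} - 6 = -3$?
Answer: $-1156$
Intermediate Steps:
$Y{\left(t \right)} = 3$ ($Y{\left(t \right)} = 6 - 3 = 3$)
$n = -874$ ($n = \left(-7 - 31\right) \left(8 + 15\right) = \left(-7 - 31\right) 23 = \left(-38\right) 23 = -874$)
$m{\left(y \right)} = - y \left(91 + y\right)$ ($m{\left(y \right)} = \left(91 + y\right) \left(y + \left(- 3 y + y\right)\right) = \left(91 + y\right) \left(y - 2 y\right) = \left(91 + y\right) \left(- y\right) = - y \left(91 + y\right)$)
$m{\left(Y{\left(-4 \right)} \right)} + n = \left(-1\right) 3 \left(91 + 3\right) - 874 = \left(-1\right) 3 \cdot 94 - 874 = -282 - 874 = -1156$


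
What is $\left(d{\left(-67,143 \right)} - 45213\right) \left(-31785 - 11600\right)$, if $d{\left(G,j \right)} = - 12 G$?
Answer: $1926684465$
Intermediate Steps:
$\left(d{\left(-67,143 \right)} - 45213\right) \left(-31785 - 11600\right) = \left(\left(-12\right) \left(-67\right) - 45213\right) \left(-31785 - 11600\right) = \left(804 - 45213\right) \left(-43385\right) = \left(-44409\right) \left(-43385\right) = 1926684465$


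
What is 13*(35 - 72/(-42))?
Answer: 3341/7 ≈ 477.29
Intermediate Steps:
13*(35 - 72/(-42)) = 13*(35 - 72*(-1/42)) = 13*(35 + 12/7) = 13*(257/7) = 3341/7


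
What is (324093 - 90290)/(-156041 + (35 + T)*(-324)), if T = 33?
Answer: -233803/178073 ≈ -1.3130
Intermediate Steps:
(324093 - 90290)/(-156041 + (35 + T)*(-324)) = (324093 - 90290)/(-156041 + (35 + 33)*(-324)) = 233803/(-156041 + 68*(-324)) = 233803/(-156041 - 22032) = 233803/(-178073) = 233803*(-1/178073) = -233803/178073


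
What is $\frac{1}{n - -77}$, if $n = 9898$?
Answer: $\frac{1}{9975} \approx 0.00010025$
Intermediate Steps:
$\frac{1}{n - -77} = \frac{1}{9898 - -77} = \frac{1}{9898 + 77} = \frac{1}{9975}$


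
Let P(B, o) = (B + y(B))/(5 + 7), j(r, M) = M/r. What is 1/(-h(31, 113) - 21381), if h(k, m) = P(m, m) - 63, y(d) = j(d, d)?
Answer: -2/42655 ≈ -4.6888e-5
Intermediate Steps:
y(d) = 1 (y(d) = d/d = 1)
P(B, o) = 1/12 + B/12 (P(B, o) = (B + 1)/(5 + 7) = (1 + B)/12 = (1 + B)*(1/12) = 1/12 + B/12)
h(k, m) = -755/12 + m/12 (h(k, m) = (1/12 + m/12) - 63 = -755/12 + m/12)
1/(-h(31, 113) - 21381) = 1/(-(-755/12 + (1/12)*113) - 21381) = 1/(-(-755/12 + 113/12) - 21381) = 1/(-1*(-107/2) - 21381) = 1/(107/2 - 21381) = 1/(-42655/2) = -2/42655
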